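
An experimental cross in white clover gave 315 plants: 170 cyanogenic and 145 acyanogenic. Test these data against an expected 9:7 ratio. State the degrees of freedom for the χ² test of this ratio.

1

A goodness-of-fit test with 2 phenotype classes has df = 2 − 1 = 1.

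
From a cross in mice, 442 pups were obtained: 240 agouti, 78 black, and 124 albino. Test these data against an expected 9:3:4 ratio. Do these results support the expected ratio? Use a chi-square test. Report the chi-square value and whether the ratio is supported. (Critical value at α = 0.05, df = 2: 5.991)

The 9:3:4 ratio has 16 parts, so with N = 442 the expected counts are:
  agouti: 442 × 9/16 = 248.625
  black: 442 × 3/16 = 82.875
  albino: 442 × 4/16 = 110.5
χ² = Σ (O − E)² / E
  agouti: (240 − 248.625)² / 248.625 = 0.2992
  black: (78 − 82.875)² / 82.875 = 0.2868
  albino: (124 − 110.5)² / 110.5 = 1.6493
χ² = 0.2992 + 0.2868 + 1.6493 = 2.2353 ≈ 2.235
Degrees of freedom = 3 − 1 = 2; critical value at α = 0.05 is 5.991.
Since 2.235 < 5.991, we fail to reject the null hypothesis — the data are consistent with the 9:3:4 ratio.

2.235; consistent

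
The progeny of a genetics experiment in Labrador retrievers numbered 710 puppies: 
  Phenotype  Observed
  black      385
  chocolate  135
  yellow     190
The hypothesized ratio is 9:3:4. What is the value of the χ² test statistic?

Under the 9:3:4 hypothesis (Σ ratio = 16, N = 710):
  black: 710 × 9/16 = 399.375
  chocolate: 710 × 3/16 = 133.125
  yellow: 710 × 4/16 = 177.5
χ² = Σ (O − E)² / E
  black: (385 − 399.375)² / 399.375 = 0.5174
  chocolate: (135 − 133.125)² / 133.125 = 0.0264
  yellow: (190 − 177.5)² / 177.5 = 0.8803
χ² = 0.5174 + 0.0264 + 0.8803 = 1.4241 ≈ 1.424

1.424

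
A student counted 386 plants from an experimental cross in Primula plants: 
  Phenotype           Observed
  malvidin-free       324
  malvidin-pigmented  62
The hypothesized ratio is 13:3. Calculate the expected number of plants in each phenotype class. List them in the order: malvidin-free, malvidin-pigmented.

313.625, 72.375

The 13:3 ratio has 16 parts, so with N = 386 the expected counts are:
  malvidin-free: 386 × 13/16 = 313.625
  malvidin-pigmented: 386 × 3/16 = 72.375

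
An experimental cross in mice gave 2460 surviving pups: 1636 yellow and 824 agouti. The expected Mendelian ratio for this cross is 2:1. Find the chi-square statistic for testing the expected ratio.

Expected counts for N = 2460 under a 2:1 ratio (total parts = 3):
  yellow: 2460 × 2/3 = 1640
  agouti: 2460 × 1/3 = 820
χ² = Σ (O − E)² / E
  yellow: (1636 − 1640)² / 1640 = 0.0098
  agouti: (824 − 820)² / 820 = 0.0195
χ² = 0.0098 + 0.0195 = 0.0293 ≈ 0.029

0.029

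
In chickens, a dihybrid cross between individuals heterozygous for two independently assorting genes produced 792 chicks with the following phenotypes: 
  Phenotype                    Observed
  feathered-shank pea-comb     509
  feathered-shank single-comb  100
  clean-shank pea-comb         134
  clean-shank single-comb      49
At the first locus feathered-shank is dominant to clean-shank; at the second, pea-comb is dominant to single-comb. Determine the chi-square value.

A dihybrid F₂ with independent assortment and complete dominance at both loci gives a 9:3:3:1 phenotypic ratio.
Total ratio parts = 16. Expected numbers out of 792:
  feathered-shank pea-comb: 792 × 9/16 = 445.5
  feathered-shank single-comb: 792 × 3/16 = 148.5
  clean-shank pea-comb: 792 × 3/16 = 148.5
  clean-shank single-comb: 792 × 1/16 = 49.5
χ² = Σ (O − E)² / E
  feathered-shank pea-comb: (509 − 445.5)² / 445.5 = 9.0511
  feathered-shank single-comb: (100 − 148.5)² / 148.5 = 15.8401
  clean-shank pea-comb: (134 − 148.5)² / 148.5 = 1.4158
  clean-shank single-comb: (49 − 49.5)² / 49.5 = 0.0051
χ² = 9.0511 + 15.8401 + 1.4158 + 0.0051 = 26.3121 ≈ 26.312

26.312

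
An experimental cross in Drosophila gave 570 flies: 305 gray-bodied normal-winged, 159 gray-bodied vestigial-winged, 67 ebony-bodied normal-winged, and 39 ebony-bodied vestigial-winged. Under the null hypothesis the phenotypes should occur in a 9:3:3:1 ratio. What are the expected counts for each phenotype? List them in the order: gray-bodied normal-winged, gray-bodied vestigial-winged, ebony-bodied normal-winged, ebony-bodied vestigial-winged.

The 9:3:3:1 ratio has 16 parts, so with N = 570 the expected counts are:
  gray-bodied normal-winged: 570 × 9/16 = 320.625
  gray-bodied vestigial-winged: 570 × 3/16 = 106.875
  ebony-bodied normal-winged: 570 × 3/16 = 106.875
  ebony-bodied vestigial-winged: 570 × 1/16 = 35.625

320.625, 106.875, 106.875, 35.625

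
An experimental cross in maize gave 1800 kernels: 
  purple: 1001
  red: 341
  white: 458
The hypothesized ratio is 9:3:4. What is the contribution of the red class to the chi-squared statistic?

Total ratio parts = 16. Expected numbers out of 1800:
  purple: 1800 × 9/16 = 1012.5
  red: 1800 × 3/16 = 337.5
  white: 1800 × 4/16 = 450
Contribution of red: (341 − 337.5)² / 337.5 = 0.0363

0.036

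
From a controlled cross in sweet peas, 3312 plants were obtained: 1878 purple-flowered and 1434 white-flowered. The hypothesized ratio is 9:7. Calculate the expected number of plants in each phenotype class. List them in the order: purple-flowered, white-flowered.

The 9:7 ratio has 16 parts, so with N = 3312 the expected counts are:
  purple-flowered: 3312 × 9/16 = 1863
  white-flowered: 3312 × 7/16 = 1449

1863, 1449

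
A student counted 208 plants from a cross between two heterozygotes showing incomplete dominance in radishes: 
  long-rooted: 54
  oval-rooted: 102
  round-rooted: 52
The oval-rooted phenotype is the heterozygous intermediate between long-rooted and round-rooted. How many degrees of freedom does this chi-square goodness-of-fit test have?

With incomplete dominance, a heterozygote × heterozygote cross gives a 1:2:1 phenotypic ratio.
A goodness-of-fit test with 3 phenotype classes has df = 3 − 1 = 2.

2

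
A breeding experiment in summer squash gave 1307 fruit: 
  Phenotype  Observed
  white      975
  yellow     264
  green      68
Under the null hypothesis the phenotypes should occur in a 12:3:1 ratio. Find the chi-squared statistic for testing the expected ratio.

3.785

Total ratio parts = 16. Expected numbers out of 1307:
  white: 1307 × 12/16 = 980.25
  yellow: 1307 × 3/16 = 245.0625
  green: 1307 × 1/16 = 81.6875
χ² = Σ (O − E)² / E
  white: (975 − 980.25)² / 980.25 = 0.0281
  yellow: (264 − 245.0625)² / 245.0625 = 1.4634
  green: (68 − 81.6875)² / 81.6875 = 2.2935
χ² = 0.0281 + 1.4634 + 2.2935 = 3.785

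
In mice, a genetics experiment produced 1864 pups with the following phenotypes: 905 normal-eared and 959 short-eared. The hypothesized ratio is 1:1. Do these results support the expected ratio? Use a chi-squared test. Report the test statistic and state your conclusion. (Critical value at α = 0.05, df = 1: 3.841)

1.564; consistent

Under the 1:1 hypothesis (Σ ratio = 2, N = 1864):
  normal-eared: 1864 × 1/2 = 932
  short-eared: 1864 × 1/2 = 932
χ² = Σ (O − E)² / E
  normal-eared: (905 − 932)² / 932 = 0.7822
  short-eared: (959 − 932)² / 932 = 0.7822
χ² = 0.7822 + 0.7822 = 1.5644 ≈ 1.564
Degrees of freedom = 2 − 1 = 1; critical value at α = 0.05 is 3.841.
Since 1.564 < 3.841, we fail to reject the null hypothesis — the data are consistent with the 1:1 ratio.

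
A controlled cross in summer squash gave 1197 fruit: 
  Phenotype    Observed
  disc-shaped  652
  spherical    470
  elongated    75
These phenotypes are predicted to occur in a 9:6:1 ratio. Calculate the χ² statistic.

Under the 9:6:1 hypothesis (Σ ratio = 16, N = 1197):
  disc-shaped: 1197 × 9/16 = 673.3125
  spherical: 1197 × 6/16 = 448.875
  elongated: 1197 × 1/16 = 74.8125
χ² = Σ (O − E)² / E
  disc-shaped: (652 − 673.3125)² / 673.3125 = 0.6746
  spherical: (470 − 448.875)² / 448.875 = 0.9942
  elongated: (75 − 74.8125)² / 74.8125 = 0.0005
χ² = 0.6746 + 0.9942 + 0.0005 = 1.6693 ≈ 1.669

1.669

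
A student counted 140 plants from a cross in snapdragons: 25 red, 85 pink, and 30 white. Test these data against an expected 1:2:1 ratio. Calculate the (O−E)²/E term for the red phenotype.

2.857

Total ratio parts = 4. Expected numbers out of 140:
  red: 140 × 1/4 = 35
  pink: 140 × 2/4 = 70
  white: 140 × 1/4 = 35
Contribution of red: (25 − 35)² / 35 = 2.8571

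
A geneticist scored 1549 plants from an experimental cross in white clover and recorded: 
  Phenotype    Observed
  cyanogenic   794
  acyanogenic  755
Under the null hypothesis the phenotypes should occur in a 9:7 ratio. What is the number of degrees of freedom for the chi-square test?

1

A goodness-of-fit test with 2 phenotype classes has df = 2 − 1 = 1.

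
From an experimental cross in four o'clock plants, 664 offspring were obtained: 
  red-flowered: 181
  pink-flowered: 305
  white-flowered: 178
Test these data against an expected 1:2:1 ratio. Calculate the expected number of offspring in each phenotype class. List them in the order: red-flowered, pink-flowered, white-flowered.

166, 332, 166

Under the 1:2:1 hypothesis (Σ ratio = 4, N = 664):
  red-flowered: 664 × 1/4 = 166
  pink-flowered: 664 × 2/4 = 332
  white-flowered: 664 × 1/4 = 166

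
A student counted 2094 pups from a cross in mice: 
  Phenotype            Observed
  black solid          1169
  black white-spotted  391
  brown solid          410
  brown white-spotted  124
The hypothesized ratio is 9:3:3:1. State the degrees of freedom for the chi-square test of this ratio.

3

A goodness-of-fit test with 4 phenotype classes has df = 4 − 1 = 3.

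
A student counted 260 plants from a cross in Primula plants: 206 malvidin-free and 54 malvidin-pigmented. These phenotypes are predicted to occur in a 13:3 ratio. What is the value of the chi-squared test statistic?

Under the 13:3 hypothesis (Σ ratio = 16, N = 260):
  malvidin-free: 260 × 13/16 = 211.25
  malvidin-pigmented: 260 × 3/16 = 48.75
χ² = Σ (O − E)² / E
  malvidin-free: (206 − 211.25)² / 211.25 = 0.1305
  malvidin-pigmented: (54 − 48.75)² / 48.75 = 0.5654
χ² = 0.1305 + 0.5654 = 0.6959 ≈ 0.696

0.696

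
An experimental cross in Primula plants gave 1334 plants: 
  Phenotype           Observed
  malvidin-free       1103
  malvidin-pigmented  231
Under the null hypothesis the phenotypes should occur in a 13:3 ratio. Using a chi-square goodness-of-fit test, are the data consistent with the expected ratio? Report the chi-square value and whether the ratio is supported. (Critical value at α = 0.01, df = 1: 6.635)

1.800; consistent

Expected counts for N = 1334 under a 13:3 ratio (total parts = 16):
  malvidin-free: 1334 × 13/16 = 1083.875
  malvidin-pigmented: 1334 × 3/16 = 250.125
χ² = Σ (O − E)² / E
  malvidin-free: (1103 − 1083.875)² / 1083.875 = 0.3375
  malvidin-pigmented: (231 − 250.125)² / 250.125 = 1.4623
χ² = 0.3375 + 1.4623 = 1.7998 ≈ 1.800
Degrees of freedom = 2 − 1 = 1; critical value at α = 0.01 is 6.635.
Since 1.800 < 6.635, we fail to reject the null hypothesis — the data are consistent with the 13:3 ratio.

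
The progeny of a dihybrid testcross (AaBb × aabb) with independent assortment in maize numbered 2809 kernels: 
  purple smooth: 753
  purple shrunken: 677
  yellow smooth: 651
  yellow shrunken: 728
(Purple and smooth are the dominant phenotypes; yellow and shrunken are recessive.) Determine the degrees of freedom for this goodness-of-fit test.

3

A dihybrid testcross with independent assortment gives a 1:1:1:1 ratio.
A goodness-of-fit test with 4 phenotype classes has df = 4 − 1 = 3.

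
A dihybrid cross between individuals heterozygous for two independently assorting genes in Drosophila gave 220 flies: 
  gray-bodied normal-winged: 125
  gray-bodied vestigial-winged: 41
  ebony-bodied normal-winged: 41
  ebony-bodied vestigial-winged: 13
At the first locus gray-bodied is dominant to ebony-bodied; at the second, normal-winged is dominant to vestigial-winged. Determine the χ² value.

A dihybrid F₂ with independent assortment and complete dominance at both loci gives a 9:3:3:1 phenotypic ratio.
Under the 9:3:3:1 hypothesis (Σ ratio = 16, N = 220):
  gray-bodied normal-winged: 220 × 9/16 = 123.75
  gray-bodied vestigial-winged: 220 × 3/16 = 41.25
  ebony-bodied normal-winged: 220 × 3/16 = 41.25
  ebony-bodied vestigial-winged: 220 × 1/16 = 13.75
χ² = Σ (O − E)² / E
  gray-bodied normal-winged: (125 − 123.75)² / 123.75 = 0.0126
  gray-bodied vestigial-winged: (41 − 41.25)² / 41.25 = 0.0015
  ebony-bodied normal-winged: (41 − 41.25)² / 41.25 = 0.0015
  ebony-bodied vestigial-winged: (13 − 13.75)² / 13.75 = 0.0409
χ² = 0.0126 + 0.0015 + 0.0015 + 0.0409 = 0.0565 ≈ 0.057

0.057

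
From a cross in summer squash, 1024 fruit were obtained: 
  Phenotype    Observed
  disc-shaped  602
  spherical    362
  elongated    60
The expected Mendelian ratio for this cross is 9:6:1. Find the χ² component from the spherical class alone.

1.260

Total ratio parts = 16. Expected numbers out of 1024:
  disc-shaped: 1024 × 9/16 = 576
  spherical: 1024 × 6/16 = 384
  elongated: 1024 × 1/16 = 64
Contribution of spherical: (362 − 384)² / 384 = 1.2604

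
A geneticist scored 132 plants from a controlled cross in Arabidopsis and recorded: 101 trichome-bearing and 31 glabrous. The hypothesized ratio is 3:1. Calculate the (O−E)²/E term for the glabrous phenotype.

Under the 3:1 hypothesis (Σ ratio = 4, N = 132):
  trichome-bearing: 132 × 3/4 = 99
  glabrous: 132 × 1/4 = 33
Contribution of glabrous: (31 − 33)² / 33 = 0.1212

0.121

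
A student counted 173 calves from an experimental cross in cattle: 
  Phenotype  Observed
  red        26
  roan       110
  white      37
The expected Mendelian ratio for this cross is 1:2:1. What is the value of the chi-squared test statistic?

Expected counts for N = 173 under a 1:2:1 ratio (total parts = 4):
  red: 173 × 1/4 = 43.25
  roan: 173 × 2/4 = 86.5
  white: 173 × 1/4 = 43.25
χ² = Σ (O − E)² / E
  red: (26 − 43.25)² / 43.25 = 6.8801
  roan: (110 − 86.5)² / 86.5 = 6.3844
  white: (37 − 43.25)² / 43.25 = 0.9032
χ² = 6.8801 + 6.3844 + 0.9032 = 14.1677 ≈ 14.168

14.168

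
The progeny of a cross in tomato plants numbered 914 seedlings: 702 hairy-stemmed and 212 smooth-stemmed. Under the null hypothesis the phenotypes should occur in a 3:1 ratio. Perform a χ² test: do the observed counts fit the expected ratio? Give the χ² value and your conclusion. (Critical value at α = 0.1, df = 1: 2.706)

1.589; consistent

Total ratio parts = 4. Expected numbers out of 914:
  hairy-stemmed: 914 × 3/4 = 685.5
  smooth-stemmed: 914 × 1/4 = 228.5
χ² = Σ (O − E)² / E
  hairy-stemmed: (702 − 685.5)² / 685.5 = 0.3972
  smooth-stemmed: (212 − 228.5)² / 228.5 = 1.1915
χ² = 0.3972 + 1.1915 = 1.5887 ≈ 1.589
Degrees of freedom = 2 − 1 = 1; critical value at α = 0.1 is 2.706.
Since 1.589 < 2.706, we fail to reject the null hypothesis — the data are consistent with the 3:1 ratio.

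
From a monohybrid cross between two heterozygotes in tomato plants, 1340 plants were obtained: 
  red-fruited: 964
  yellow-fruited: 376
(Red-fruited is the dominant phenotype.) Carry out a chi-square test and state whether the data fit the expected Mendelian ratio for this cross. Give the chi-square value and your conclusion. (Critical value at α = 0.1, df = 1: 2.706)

For a monohybrid cross between heterozygotes with complete dominance, the expected phenotypic ratio is 3:1.
The 3:1 ratio has 4 parts, so with N = 1340 the expected counts are:
  red-fruited: 1340 × 3/4 = 1005
  yellow-fruited: 1340 × 1/4 = 335
χ² = Σ (O − E)² / E
  red-fruited: (964 − 1005)² / 1005 = 1.6726
  yellow-fruited: (376 − 335)² / 335 = 5.0179
χ² = 1.6726 + 5.0179 = 6.6905 ≈ 6.691
Degrees of freedom = 2 − 1 = 1; critical value at α = 0.1 is 2.706.
Since 6.691 > 2.706, we reject the null hypothesis — the data do not fit the 3:1 ratio.

6.691; not consistent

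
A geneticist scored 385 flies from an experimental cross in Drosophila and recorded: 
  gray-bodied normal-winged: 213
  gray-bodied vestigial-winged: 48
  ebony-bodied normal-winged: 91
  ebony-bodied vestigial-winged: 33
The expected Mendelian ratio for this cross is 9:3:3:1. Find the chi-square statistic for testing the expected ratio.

16.385

The 9:3:3:1 ratio has 16 parts, so with N = 385 the expected counts are:
  gray-bodied normal-winged: 385 × 9/16 = 216.5625
  gray-bodied vestigial-winged: 385 × 3/16 = 72.1875
  ebony-bodied normal-winged: 385 × 3/16 = 72.1875
  ebony-bodied vestigial-winged: 385 × 1/16 = 24.0625
χ² = Σ (O − E)² / E
  gray-bodied normal-winged: (213 − 216.5625)² / 216.5625 = 0.0586
  gray-bodied vestigial-winged: (48 − 72.1875)² / 72.1875 = 8.1044
  ebony-bodied normal-winged: (91 − 72.1875)² / 72.1875 = 4.9027
  ebony-bodied vestigial-winged: (33 − 24.0625)² / 24.0625 = 3.3196
χ² = 0.0586 + 8.1044 + 4.9027 + 3.3196 = 16.3853 ≈ 16.385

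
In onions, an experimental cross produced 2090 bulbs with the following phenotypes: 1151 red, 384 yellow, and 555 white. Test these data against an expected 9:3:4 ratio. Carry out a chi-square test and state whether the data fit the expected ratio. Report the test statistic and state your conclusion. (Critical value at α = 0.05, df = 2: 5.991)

2.696; consistent

Total ratio parts = 16. Expected numbers out of 2090:
  red: 2090 × 9/16 = 1175.625
  yellow: 2090 × 3/16 = 391.875
  white: 2090 × 4/16 = 522.5
χ² = Σ (O − E)² / E
  red: (1151 − 1175.625)² / 1175.625 = 0.5158
  yellow: (384 − 391.875)² / 391.875 = 0.1583
  white: (555 − 522.5)² / 522.5 = 2.0215
χ² = 0.5158 + 0.1583 + 2.0215 = 2.6956 ≈ 2.696
Degrees of freedom = 3 − 1 = 2; critical value at α = 0.05 is 5.991.
Since 2.696 < 5.991, we fail to reject the null hypothesis — the data are consistent with the 9:3:4 ratio.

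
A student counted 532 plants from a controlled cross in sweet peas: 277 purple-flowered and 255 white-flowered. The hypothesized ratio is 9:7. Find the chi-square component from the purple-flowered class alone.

1.654

Under the 9:7 hypothesis (Σ ratio = 16, N = 532):
  purple-flowered: 532 × 9/16 = 299.25
  white-flowered: 532 × 7/16 = 232.75
Contribution of purple-flowered: (277 − 299.25)² / 299.25 = 1.6543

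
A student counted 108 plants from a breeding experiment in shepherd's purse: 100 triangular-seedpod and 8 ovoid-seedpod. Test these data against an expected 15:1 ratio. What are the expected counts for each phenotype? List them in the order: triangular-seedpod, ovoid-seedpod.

Expected counts for N = 108 under a 15:1 ratio (total parts = 16):
  triangular-seedpod: 108 × 15/16 = 101.25
  ovoid-seedpod: 108 × 1/16 = 6.75

101.25, 6.75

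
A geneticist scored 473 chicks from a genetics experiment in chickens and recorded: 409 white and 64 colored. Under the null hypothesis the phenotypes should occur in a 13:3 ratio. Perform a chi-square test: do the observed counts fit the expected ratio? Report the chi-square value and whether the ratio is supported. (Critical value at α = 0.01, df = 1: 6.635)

Expected counts for N = 473 under a 13:3 ratio (total parts = 16):
  white: 473 × 13/16 = 384.3125
  colored: 473 × 3/16 = 88.6875
χ² = Σ (O − E)² / E
  white: (409 − 384.3125)² / 384.3125 = 1.5859
  colored: (64 − 88.6875)² / 88.6875 = 6.8721
χ² = 1.5859 + 6.8721 = 8.458
Degrees of freedom = 2 − 1 = 1; critical value at α = 0.01 is 6.635.
Since 8.458 > 6.635, we reject the null hypothesis — the data do not fit the 13:3 ratio.

8.458; not consistent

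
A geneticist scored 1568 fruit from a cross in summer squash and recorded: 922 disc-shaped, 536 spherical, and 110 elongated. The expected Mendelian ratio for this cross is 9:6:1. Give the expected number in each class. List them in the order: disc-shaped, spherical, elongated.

Total ratio parts = 16. Expected numbers out of 1568:
  disc-shaped: 1568 × 9/16 = 882
  spherical: 1568 × 6/16 = 588
  elongated: 1568 × 1/16 = 98

882, 588, 98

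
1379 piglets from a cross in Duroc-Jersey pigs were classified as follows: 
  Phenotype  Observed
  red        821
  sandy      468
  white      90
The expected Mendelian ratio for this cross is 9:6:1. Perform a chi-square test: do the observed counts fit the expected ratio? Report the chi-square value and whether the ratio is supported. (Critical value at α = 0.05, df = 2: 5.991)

7.482; not consistent

Expected counts for N = 1379 under a 9:6:1 ratio (total parts = 16):
  red: 1379 × 9/16 = 775.6875
  sandy: 1379 × 6/16 = 517.125
  white: 1379 × 1/16 = 86.1875
χ² = Σ (O − E)² / E
  red: (821 − 775.6875)² / 775.6875 = 2.6470
  sandy: (468 − 517.125)² / 517.125 = 4.6667
  white: (90 − 86.1875)² / 86.1875 = 0.1686
χ² = 2.6470 + 4.6667 + 0.1686 = 7.4823 ≈ 7.482
Degrees of freedom = 3 − 1 = 2; critical value at α = 0.05 is 5.991.
Since 7.482 > 5.991, we reject the null hypothesis — the data do not fit the 9:6:1 ratio.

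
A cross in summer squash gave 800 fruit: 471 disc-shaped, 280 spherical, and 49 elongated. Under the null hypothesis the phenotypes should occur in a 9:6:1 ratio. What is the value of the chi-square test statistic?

Expected counts for N = 800 under a 9:6:1 ratio (total parts = 16):
  disc-shaped: 800 × 9/16 = 450
  spherical: 800 × 6/16 = 300
  elongated: 800 × 1/16 = 50
χ² = Σ (O − E)² / E
  disc-shaped: (471 − 450)² / 450 = 0.9800
  spherical: (280 − 300)² / 300 = 1.3333
  elongated: (49 − 50)² / 50 = 0.0200
χ² = 0.9800 + 1.3333 + 0.0200 = 2.3333 ≈ 2.333

2.333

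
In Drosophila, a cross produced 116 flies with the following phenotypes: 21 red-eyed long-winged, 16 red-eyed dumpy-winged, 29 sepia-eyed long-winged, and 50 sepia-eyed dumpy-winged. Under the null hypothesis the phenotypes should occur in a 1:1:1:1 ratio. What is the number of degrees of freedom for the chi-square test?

3

A goodness-of-fit test with 4 phenotype classes has df = 4 − 1 = 3.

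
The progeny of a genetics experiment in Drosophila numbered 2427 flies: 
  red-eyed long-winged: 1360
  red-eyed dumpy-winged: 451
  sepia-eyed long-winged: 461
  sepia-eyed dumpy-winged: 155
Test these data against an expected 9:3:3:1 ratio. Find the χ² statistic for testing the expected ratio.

Total ratio parts = 16. Expected numbers out of 2427:
  red-eyed long-winged: 2427 × 9/16 = 1365.1875
  red-eyed dumpy-winged: 2427 × 3/16 = 455.0625
  sepia-eyed long-winged: 2427 × 3/16 = 455.0625
  sepia-eyed dumpy-winged: 2427 × 1/16 = 151.6875
χ² = Σ (O − E)² / E
  red-eyed long-winged: (1360 − 1365.1875)² / 1365.1875 = 0.0197
  red-eyed dumpy-winged: (451 − 455.0625)² / 455.0625 = 0.0363
  sepia-eyed long-winged: (461 − 455.0625)² / 455.0625 = 0.0775
  sepia-eyed dumpy-winged: (155 − 151.6875)² / 151.6875 = 0.0723
χ² = 0.0197 + 0.0363 + 0.0775 + 0.0723 = 0.2058 ≈ 0.206

0.206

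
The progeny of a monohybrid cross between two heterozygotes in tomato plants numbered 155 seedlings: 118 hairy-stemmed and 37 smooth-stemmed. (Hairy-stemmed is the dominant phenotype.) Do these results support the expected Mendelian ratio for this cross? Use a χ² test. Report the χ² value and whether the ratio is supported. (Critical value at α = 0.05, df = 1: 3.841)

For a monohybrid cross between heterozygotes with complete dominance, the expected phenotypic ratio is 3:1.
Under the 3:1 hypothesis (Σ ratio = 4, N = 155):
  hairy-stemmed: 155 × 3/4 = 116.25
  smooth-stemmed: 155 × 1/4 = 38.75
χ² = Σ (O − E)² / E
  hairy-stemmed: (118 − 116.25)² / 116.25 = 0.0263
  smooth-stemmed: (37 − 38.75)² / 38.75 = 0.0790
χ² = 0.0263 + 0.0790 = 0.1053 ≈ 0.105
Degrees of freedom = 2 − 1 = 1; critical value at α = 0.05 is 3.841.
Since 0.105 < 3.841, we fail to reject the null hypothesis — the data are consistent with the 3:1 ratio.

0.105; consistent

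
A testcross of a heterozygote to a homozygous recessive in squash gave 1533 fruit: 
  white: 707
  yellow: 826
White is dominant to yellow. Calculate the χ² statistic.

9.237

A testcross of a heterozygote (Aa × aa) gives a 1:1 phenotypic ratio.
Expected counts for N = 1533 under a 1:1 ratio (total parts = 2):
  white: 1533 × 1/2 = 766.5
  yellow: 1533 × 1/2 = 766.5
χ² = Σ (O − E)² / E
  white: (707 − 766.5)² / 766.5 = 4.6187
  yellow: (826 − 766.5)² / 766.5 = 4.6187
χ² = 4.6187 + 4.6187 = 9.2374 ≈ 9.237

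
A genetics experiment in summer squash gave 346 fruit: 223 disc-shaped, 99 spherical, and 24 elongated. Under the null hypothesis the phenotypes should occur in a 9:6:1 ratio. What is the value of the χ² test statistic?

11.685

The 9:6:1 ratio has 16 parts, so with N = 346 the expected counts are:
  disc-shaped: 346 × 9/16 = 194.625
  spherical: 346 × 6/16 = 129.75
  elongated: 346 × 1/16 = 21.625
χ² = Σ (O − E)² / E
  disc-shaped: (223 − 194.625)² / 194.625 = 4.1369
  spherical: (99 − 129.75)² / 129.75 = 7.2876
  elongated: (24 − 21.625)² / 21.625 = 0.2608
χ² = 4.1369 + 7.2876 + 0.2608 = 11.6853 ≈ 11.685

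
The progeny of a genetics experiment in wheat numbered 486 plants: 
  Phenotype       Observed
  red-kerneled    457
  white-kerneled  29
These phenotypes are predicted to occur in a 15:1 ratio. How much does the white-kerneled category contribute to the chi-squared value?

0.062

The 15:1 ratio has 16 parts, so with N = 486 the expected counts are:
  red-kerneled: 486 × 15/16 = 455.625
  white-kerneled: 486 × 1/16 = 30.375
Contribution of white-kerneled: (29 − 30.375)² / 30.375 = 0.0622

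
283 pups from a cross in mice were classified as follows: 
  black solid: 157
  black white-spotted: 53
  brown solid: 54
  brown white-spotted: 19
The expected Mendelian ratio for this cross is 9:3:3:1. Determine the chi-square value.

0.144

Total ratio parts = 16. Expected numbers out of 283:
  black solid: 283 × 9/16 = 159.1875
  black white-spotted: 283 × 3/16 = 53.0625
  brown solid: 283 × 3/16 = 53.0625
  brown white-spotted: 283 × 1/16 = 17.6875
χ² = Σ (O − E)² / E
  black solid: (157 − 159.1875)² / 159.1875 = 0.0301
  black white-spotted: (53 − 53.0625)² / 53.0625 = 0.0001
  brown solid: (54 − 53.0625)² / 53.0625 = 0.0166
  brown white-spotted: (19 − 17.6875)² / 17.6875 = 0.0974
χ² = 0.0301 + 0.0001 + 0.0166 + 0.0974 = 0.1442 ≈ 0.144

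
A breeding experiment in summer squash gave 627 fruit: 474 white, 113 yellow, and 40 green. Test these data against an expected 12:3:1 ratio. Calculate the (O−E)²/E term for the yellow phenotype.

0.177

Expected counts for N = 627 under a 12:3:1 ratio (total parts = 16):
  white: 627 × 12/16 = 470.25
  yellow: 627 × 3/16 = 117.5625
  green: 627 × 1/16 = 39.1875
Contribution of yellow: (113 − 117.5625)² / 117.5625 = 0.1771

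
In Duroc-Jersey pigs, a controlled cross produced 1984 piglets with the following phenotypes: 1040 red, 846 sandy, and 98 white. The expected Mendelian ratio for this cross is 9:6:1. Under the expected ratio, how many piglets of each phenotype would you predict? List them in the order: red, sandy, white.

1116, 744, 124

Expected counts for N = 1984 under a 9:6:1 ratio (total parts = 16):
  red: 1984 × 9/16 = 1116
  sandy: 1984 × 6/16 = 744
  white: 1984 × 1/16 = 124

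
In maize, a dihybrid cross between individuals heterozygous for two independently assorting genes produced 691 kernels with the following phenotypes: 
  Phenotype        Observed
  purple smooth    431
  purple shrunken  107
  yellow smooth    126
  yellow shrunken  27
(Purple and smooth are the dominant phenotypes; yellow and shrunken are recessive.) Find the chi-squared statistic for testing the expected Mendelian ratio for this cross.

A dihybrid F₂ with independent assortment and complete dominance at both loci gives a 9:3:3:1 phenotypic ratio.
Expected counts for N = 691 under a 9:3:3:1 ratio (total parts = 16):
  purple smooth: 691 × 9/16 = 388.6875
  purple shrunken: 691 × 3/16 = 129.5625
  yellow smooth: 691 × 3/16 = 129.5625
  yellow shrunken: 691 × 1/16 = 43.1875
χ² = Σ (O − E)² / E
  purple smooth: (431 − 388.6875)² / 388.6875 = 4.6061
  purple shrunken: (107 − 129.5625)² / 129.5625 = 3.9291
  yellow smooth: (126 − 129.5625)² / 129.5625 = 0.0980
  yellow shrunken: (27 − 43.1875)² / 43.1875 = 6.0674
χ² = 4.6061 + 3.9291 + 0.0980 + 6.0674 = 14.7006 ≈ 14.701

14.701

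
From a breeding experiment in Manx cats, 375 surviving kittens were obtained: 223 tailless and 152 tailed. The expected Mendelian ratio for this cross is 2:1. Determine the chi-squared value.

The 2:1 ratio has 3 parts, so with N = 375 the expected counts are:
  tailless: 375 × 2/3 = 250
  tailed: 375 × 1/3 = 125
χ² = Σ (O − E)² / E
  tailless: (223 − 250)² / 250 = 2.9160
  tailed: (152 − 125)² / 125 = 5.8320
χ² = 2.9160 + 5.8320 = 8.748

8.748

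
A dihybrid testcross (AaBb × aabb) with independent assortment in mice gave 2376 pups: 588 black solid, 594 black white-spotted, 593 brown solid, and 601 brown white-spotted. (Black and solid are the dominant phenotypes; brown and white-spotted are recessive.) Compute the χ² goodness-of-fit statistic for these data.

A dihybrid testcross with independent assortment gives a 1:1:1:1 ratio.
Under the 1:1:1:1 hypothesis (Σ ratio = 4, N = 2376):
  black solid: 2376 × 1/4 = 594
  black white-spotted: 2376 × 1/4 = 594
  brown solid: 2376 × 1/4 = 594
  brown white-spotted: 2376 × 1/4 = 594
χ² = Σ (O − E)² / E
  black solid: (588 − 594)² / 594 = 0.0606
  black white-spotted: (594 − 594)² / 594 = 0.0000
  brown solid: (593 − 594)² / 594 = 0.0017
  brown white-spotted: (601 − 594)² / 594 = 0.0825
χ² = 0.0606 + 0.0000 + 0.0017 + 0.0825 = 0.1448 ≈ 0.145

0.145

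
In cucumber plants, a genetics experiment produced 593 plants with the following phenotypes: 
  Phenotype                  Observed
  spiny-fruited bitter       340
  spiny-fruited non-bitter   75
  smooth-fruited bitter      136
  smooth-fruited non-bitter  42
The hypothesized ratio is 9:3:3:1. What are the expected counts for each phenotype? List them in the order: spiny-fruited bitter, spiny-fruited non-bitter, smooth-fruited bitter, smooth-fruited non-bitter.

333.5625, 111.1875, 111.1875, 37.0625

Under the 9:3:3:1 hypothesis (Σ ratio = 16, N = 593):
  spiny-fruited bitter: 593 × 9/16 = 333.5625
  spiny-fruited non-bitter: 593 × 3/16 = 111.1875
  smooth-fruited bitter: 593 × 3/16 = 111.1875
  smooth-fruited non-bitter: 593 × 1/16 = 37.0625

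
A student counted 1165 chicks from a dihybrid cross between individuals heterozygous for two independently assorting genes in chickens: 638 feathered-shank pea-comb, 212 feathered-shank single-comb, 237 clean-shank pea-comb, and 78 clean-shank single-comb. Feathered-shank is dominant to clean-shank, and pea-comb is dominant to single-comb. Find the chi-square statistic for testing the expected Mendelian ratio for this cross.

2.594

A dihybrid F₂ with independent assortment and complete dominance at both loci gives a 9:3:3:1 phenotypic ratio.
Total ratio parts = 16. Expected numbers out of 1165:
  feathered-shank pea-comb: 1165 × 9/16 = 655.3125
  feathered-shank single-comb: 1165 × 3/16 = 218.4375
  clean-shank pea-comb: 1165 × 3/16 = 218.4375
  clean-shank single-comb: 1165 × 1/16 = 72.8125
χ² = Σ (O − E)² / E
  feathered-shank pea-comb: (638 − 655.3125)² / 655.3125 = 0.4574
  feathered-shank single-comb: (212 − 218.4375)² / 218.4375 = 0.1897
  clean-shank pea-comb: (237 − 218.4375)² / 218.4375 = 1.5774
  clean-shank single-comb: (78 − 72.8125)² / 72.8125 = 0.3696
χ² = 0.4574 + 0.1897 + 1.5774 + 0.3696 = 2.5941 ≈ 2.594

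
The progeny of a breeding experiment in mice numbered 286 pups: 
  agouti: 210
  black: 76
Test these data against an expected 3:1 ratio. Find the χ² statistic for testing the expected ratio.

Under the 3:1 hypothesis (Σ ratio = 4, N = 286):
  agouti: 286 × 3/4 = 214.5
  black: 286 × 1/4 = 71.5
χ² = Σ (O − E)² / E
  agouti: (210 − 214.5)² / 214.5 = 0.0944
  black: (76 − 71.5)² / 71.5 = 0.2832
χ² = 0.0944 + 0.2832 = 0.3776 ≈ 0.378

0.378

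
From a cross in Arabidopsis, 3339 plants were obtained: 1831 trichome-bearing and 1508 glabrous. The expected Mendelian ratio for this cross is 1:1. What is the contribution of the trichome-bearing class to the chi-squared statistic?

Expected counts for N = 3339 under a 1:1 ratio (total parts = 2):
  trichome-bearing: 3339 × 1/2 = 1669.5
  glabrous: 3339 × 1/2 = 1669.5
Contribution of trichome-bearing: (1831 − 1669.5)² / 1669.5 = 15.6228

15.623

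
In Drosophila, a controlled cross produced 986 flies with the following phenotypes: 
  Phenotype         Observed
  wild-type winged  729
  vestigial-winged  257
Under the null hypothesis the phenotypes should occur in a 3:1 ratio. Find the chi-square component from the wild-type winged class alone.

Total ratio parts = 4. Expected numbers out of 986:
  wild-type winged: 986 × 3/4 = 739.5
  vestigial-winged: 986 × 1/4 = 246.5
Contribution of wild-type winged: (729 − 739.5)² / 739.5 = 0.1491

0.149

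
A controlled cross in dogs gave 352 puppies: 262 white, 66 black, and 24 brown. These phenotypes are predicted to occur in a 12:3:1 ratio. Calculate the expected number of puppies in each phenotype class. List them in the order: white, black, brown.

264, 66, 22

Under the 12:3:1 hypothesis (Σ ratio = 16, N = 352):
  white: 352 × 12/16 = 264
  black: 352 × 3/16 = 66
  brown: 352 × 1/16 = 22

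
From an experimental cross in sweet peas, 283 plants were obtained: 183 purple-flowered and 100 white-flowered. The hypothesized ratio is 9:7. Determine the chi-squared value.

The 9:7 ratio has 16 parts, so with N = 283 the expected counts are:
  purple-flowered: 283 × 9/16 = 159.1875
  white-flowered: 283 × 7/16 = 123.8125
χ² = Σ (O − E)² / E
  purple-flowered: (183 − 159.1875)² / 159.1875 = 3.5621
  white-flowered: (100 − 123.8125)² / 123.8125 = 4.5798
χ² = 3.5621 + 4.5798 = 8.1419 ≈ 8.142

8.142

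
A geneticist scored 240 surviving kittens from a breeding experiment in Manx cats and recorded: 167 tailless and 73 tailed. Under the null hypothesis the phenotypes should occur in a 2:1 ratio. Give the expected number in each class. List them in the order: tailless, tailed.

Under the 2:1 hypothesis (Σ ratio = 3, N = 240):
  tailless: 240 × 2/3 = 160
  tailed: 240 × 1/3 = 80

160, 80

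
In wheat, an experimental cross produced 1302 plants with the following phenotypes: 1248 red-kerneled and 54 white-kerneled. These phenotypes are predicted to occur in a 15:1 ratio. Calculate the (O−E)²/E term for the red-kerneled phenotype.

The 15:1 ratio has 16 parts, so with N = 1302 the expected counts are:
  red-kerneled: 1302 × 15/16 = 1220.625
  white-kerneled: 1302 × 1/16 = 81.375
Contribution of red-kerneled: (1248 − 1220.625)² / 1220.625 = 0.6139

0.614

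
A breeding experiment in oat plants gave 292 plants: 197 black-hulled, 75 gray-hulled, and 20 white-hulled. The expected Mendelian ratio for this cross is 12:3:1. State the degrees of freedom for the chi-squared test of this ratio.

A goodness-of-fit test with 3 phenotype classes has df = 3 − 1 = 2.

2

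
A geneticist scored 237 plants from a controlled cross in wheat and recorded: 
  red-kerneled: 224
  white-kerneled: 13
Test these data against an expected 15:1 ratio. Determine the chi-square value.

The 15:1 ratio has 16 parts, so with N = 237 the expected counts are:
  red-kerneled: 237 × 15/16 = 222.1875
  white-kerneled: 237 × 1/16 = 14.8125
χ² = Σ (O − E)² / E
  red-kerneled: (224 − 222.1875)² / 222.1875 = 0.0148
  white-kerneled: (13 − 14.8125)² / 14.8125 = 0.2218
χ² = 0.0148 + 0.2218 = 0.2366 ≈ 0.237

0.237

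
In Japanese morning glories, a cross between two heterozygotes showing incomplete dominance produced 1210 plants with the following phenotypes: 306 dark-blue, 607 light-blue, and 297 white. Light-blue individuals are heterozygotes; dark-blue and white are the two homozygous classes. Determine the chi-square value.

With incomplete dominance, a heterozygote × heterozygote cross gives a 1:2:1 phenotypic ratio.
Under the 1:2:1 hypothesis (Σ ratio = 4, N = 1210):
  dark-blue: 1210 × 1/4 = 302.5
  light-blue: 1210 × 2/4 = 605
  white: 1210 × 1/4 = 302.5
χ² = Σ (O − E)² / E
  dark-blue: (306 − 302.5)² / 302.5 = 0.0405
  light-blue: (607 − 605)² / 605 = 0.0066
  white: (297 − 302.5)² / 302.5 = 0.1000
χ² = 0.0405 + 0.0066 + 0.1000 = 0.1471 ≈ 0.147

0.147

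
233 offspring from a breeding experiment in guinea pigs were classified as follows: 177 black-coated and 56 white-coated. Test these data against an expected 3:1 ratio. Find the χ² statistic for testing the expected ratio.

Expected counts for N = 233 under a 3:1 ratio (total parts = 4):
  black-coated: 233 × 3/4 = 174.75
  white-coated: 233 × 1/4 = 58.25
χ² = Σ (O − E)² / E
  black-coated: (177 − 174.75)² / 174.75 = 0.0290
  white-coated: (56 − 58.25)² / 58.25 = 0.0869
χ² = 0.0290 + 0.0869 = 0.1159 ≈ 0.116

0.116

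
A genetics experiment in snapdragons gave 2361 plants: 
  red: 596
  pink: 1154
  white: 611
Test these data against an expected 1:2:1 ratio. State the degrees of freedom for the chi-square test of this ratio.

A goodness-of-fit test with 3 phenotype classes has df = 3 − 1 = 2.

2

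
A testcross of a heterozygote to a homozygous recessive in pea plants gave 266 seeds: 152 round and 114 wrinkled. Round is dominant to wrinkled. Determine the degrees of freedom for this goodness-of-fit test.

A testcross of a heterozygote (Aa × aa) gives a 1:1 phenotypic ratio.
A goodness-of-fit test with 2 phenotype classes has df = 2 − 1 = 1.

1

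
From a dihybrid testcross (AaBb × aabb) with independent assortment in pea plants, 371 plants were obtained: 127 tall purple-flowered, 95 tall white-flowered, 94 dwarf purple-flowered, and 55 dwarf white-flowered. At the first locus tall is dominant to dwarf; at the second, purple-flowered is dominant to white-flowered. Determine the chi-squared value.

A dihybrid testcross with independent assortment gives a 1:1:1:1 ratio.
Total ratio parts = 4. Expected numbers out of 371:
  tall purple-flowered: 371 × 1/4 = 92.75
  tall white-flowered: 371 × 1/4 = 92.75
  dwarf purple-flowered: 371 × 1/4 = 92.75
  dwarf white-flowered: 371 × 1/4 = 92.75
χ² = Σ (O − E)² / E
  tall purple-flowered: (127 − 92.75)² / 92.75 = 12.6476
  tall white-flowered: (95 − 92.75)² / 92.75 = 0.0546
  dwarf purple-flowered: (94 − 92.75)² / 92.75 = 0.0168
  dwarf white-flowered: (55 − 92.75)² / 92.75 = 15.3646
χ² = 12.6476 + 0.0546 + 0.0168 + 15.3646 = 28.0836 ≈ 28.084

28.084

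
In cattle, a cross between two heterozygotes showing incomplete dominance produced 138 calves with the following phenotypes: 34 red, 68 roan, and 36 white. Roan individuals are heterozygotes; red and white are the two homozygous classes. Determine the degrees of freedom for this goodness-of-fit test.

2

With incomplete dominance, a heterozygote × heterozygote cross gives a 1:2:1 phenotypic ratio.
A goodness-of-fit test with 3 phenotype classes has df = 3 − 1 = 2.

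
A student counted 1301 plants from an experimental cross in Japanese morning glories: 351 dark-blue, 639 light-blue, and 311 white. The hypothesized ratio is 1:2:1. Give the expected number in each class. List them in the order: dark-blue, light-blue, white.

Total ratio parts = 4. Expected numbers out of 1301:
  dark-blue: 1301 × 1/4 = 325.25
  light-blue: 1301 × 2/4 = 650.5
  white: 1301 × 1/4 = 325.25

325.25, 650.5, 325.25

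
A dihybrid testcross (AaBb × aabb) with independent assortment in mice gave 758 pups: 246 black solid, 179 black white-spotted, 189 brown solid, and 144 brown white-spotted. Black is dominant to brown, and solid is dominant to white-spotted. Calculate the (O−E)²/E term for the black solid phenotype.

A dihybrid testcross with independent assortment gives a 1:1:1:1 ratio.
Total ratio parts = 4. Expected numbers out of 758:
  black solid: 758 × 1/4 = 189.5
  black white-spotted: 758 × 1/4 = 189.5
  brown solid: 758 × 1/4 = 189.5
  brown white-spotted: 758 × 1/4 = 189.5
Contribution of black solid: (246 − 189.5)² / 189.5 = 16.8456

16.846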